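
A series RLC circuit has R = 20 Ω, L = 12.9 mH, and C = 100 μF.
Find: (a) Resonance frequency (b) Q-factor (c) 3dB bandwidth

Step 1 — Resonance condition Im(Z)=0 gives ω₀ = 1/√(LC).
Step 2 — ω₀ = 1/√(0.0129·0.0001) = 880.5 rad/s.
Step 3 — f₀ = ω₀/(2π) = 140.1 Hz.
Step 4 — Series Q: Q = ω₀L/R = 880.5·0.0129/20 = 0.5679.
Step 5 — 3dB bandwidth: Δω = ω₀/Q = 1550 rad/s; BW = Δω/(2π) = 246.8 Hz.

(a) f₀ = 140.1 Hz  (b) Q = 0.5679  (c) BW = 246.8 Hz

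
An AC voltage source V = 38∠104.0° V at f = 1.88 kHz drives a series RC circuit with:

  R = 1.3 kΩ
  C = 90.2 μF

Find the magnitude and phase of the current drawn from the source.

Step 1 — Angular frequency: ω = 2π·f = 2π·1880 = 1.181e+04 rad/s.
Step 2 — Component impedances:
  R: Z = R = 1300 Ω
  C: Z = 1/(jωC) = -j/(ω·C) = 0 - j0.9385 Ω
Step 3 — Series combination: Z_total = R + C = 1300 - j0.9385 Ω = 1300∠-0.0° Ω.
Step 4 — Source phasor: V = 38∠104.0° V = -9.193 + j36.87 V.
Step 5 — Ohm's law: I = V / Z_total = (-9.193 + j36.87) / (1300 - j0.9385) = -0.007092 + j0.02836 A.
Step 6 — Convert to polar: |I| = 0.02923 A, ∠I = 104.0°.

I = 0.02923∠104.0° A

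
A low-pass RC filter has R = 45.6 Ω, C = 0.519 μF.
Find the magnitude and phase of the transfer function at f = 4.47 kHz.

Step 1 — Angular frequency: ω = 2π·4470 = 2.809e+04 rad/s.
Step 2 — Transfer function: H(jω) = 1/(1 + jωRC).
Step 3 — Denominator: 1 + jωRC = 1 + j·2.809e+04·45.6·5.19e-07 = 1 + j0.6647.
Step 4 — H = 0.6936 - j0.461.
Step 5 — Magnitude: |H| = 0.8328 (-1.6 dB); phase: φ = -33.6°.

|H| = 0.8328 (-1.6 dB), φ = -33.6°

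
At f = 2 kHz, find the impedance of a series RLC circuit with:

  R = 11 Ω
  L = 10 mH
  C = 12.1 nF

Step 1 — Angular frequency: ω = 2π·f = 2π·2000 = 1.257e+04 rad/s.
Step 2 — Component impedances:
  R: Z = R = 11 Ω
  L: Z = jωL = j·1.257e+04·0.01 = 0 + j125.7 Ω
  C: Z = 1/(jωC) = -j/(ω·C) = 0 - j6577 Ω
Step 3 — Series combination: Z_total = R + L + C = 11 - j6451 Ω = 6451∠-89.9° Ω.

Z = 11 - j6451 Ω = 6451∠-89.9° Ω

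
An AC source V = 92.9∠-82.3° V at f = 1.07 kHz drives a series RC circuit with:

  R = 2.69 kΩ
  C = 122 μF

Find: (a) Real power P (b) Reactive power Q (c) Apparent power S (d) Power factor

Step 1 — Angular frequency: ω = 2π·f = 2π·1070 = 6723 rad/s.
Step 2 — Component impedances:
  R: Z = R = 2690 Ω
  C: Z = 1/(jωC) = -j/(ω·C) = 0 - j1.219 Ω
Step 3 — Series combination: Z_total = R + C = 2690 - j1.219 Ω = 2690∠-0.0° Ω.
Step 4 — Source phasor: V = 92.9∠-82.3° V = 12.45 - j92.06 V.
Step 5 — Current: I = V / Z = 0.004643 - j0.03422 A = 0.03454∠-82.3° A.
Step 6 — Complex power: S = V·I* = 3.208 - j0.001454 VA.
Step 7 — Real power: P = Re(S) = 3.208 W.
Step 8 — Reactive power: Q = Im(S) = -0.001454 VAR.
Step 9 — Apparent power: |S| = 3.208 VA.
Step 10 — Power factor: PF = P/|S| = 1 (leading).

(a) P = 3.208 W  (b) Q = -0.001454 VAR  (c) S = 3.208 VA  (d) PF = 1 (leading)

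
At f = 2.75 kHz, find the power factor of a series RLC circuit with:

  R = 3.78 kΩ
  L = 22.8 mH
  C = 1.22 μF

Step 1 — Angular frequency: ω = 2π·f = 2π·2750 = 1.728e+04 rad/s.
Step 2 — Component impedances:
  R: Z = R = 3780 Ω
  L: Z = jωL = j·1.728e+04·0.0228 = 0 + j394 Ω
  C: Z = 1/(jωC) = -j/(ω·C) = 0 - j47.44 Ω
Step 3 — Series combination: Z_total = R + L + C = 3780 + j346.5 Ω = 3796∠5.2° Ω.
Step 4 — Power factor: PF = cos(φ) = Re(Z)/|Z| = 3780/3796 = 0.9958.
Step 5 — Type: Im(Z) = 346.5 ⇒ lagging (phase φ = 5.2°).

PF = 0.9958 (lagging, φ = 5.2°)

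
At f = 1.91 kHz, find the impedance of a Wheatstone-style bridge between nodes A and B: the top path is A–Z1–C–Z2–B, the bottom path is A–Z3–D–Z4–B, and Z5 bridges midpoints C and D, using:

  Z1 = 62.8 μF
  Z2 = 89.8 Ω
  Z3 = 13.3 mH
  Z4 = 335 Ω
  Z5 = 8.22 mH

Step 1 — Angular frequency: ω = 2π·f = 2π·1910 = 1.2e+04 rad/s.
Step 2 — Component impedances:
  Z1: Z = 1/(jωC) = -j/(ω·C) = 0 - j1.327 Ω
  Z2: Z = R = 89.8 Ω
  Z3: Z = jωL = j·1.2e+04·0.0133 = 0 + j159.6 Ω
  Z4: Z = R = 335 Ω
  Z5: Z = jωL = j·1.2e+04·0.00822 = 0 + j98.65 Ω
Step 3 — Bridge requires nodal analysis (the Z5 bridge couples midpoints C and D, so the two paths cannot be reduced to a simple series/parallel combination). Setting node B to ground and injecting 1 A at node A, the 3-node admittance system at A, C, D solves to V_A = Z_AB = 71.23 + j1.539 Ω = 71.24∠1.2° Ω.

Z = 71.23 + j1.539 Ω = 71.24∠1.2° Ω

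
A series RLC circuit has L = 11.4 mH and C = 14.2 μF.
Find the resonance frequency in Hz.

Step 1 — Resonance condition Im(Z)=0 gives ω₀ = 1/√(LC).
Step 2 — ω₀ = 1/√(0.0114·1.42e-05) = 2485 rad/s.
Step 3 — f₀ = ω₀/(2π) = 395.6 Hz.

f₀ = 395.6 Hz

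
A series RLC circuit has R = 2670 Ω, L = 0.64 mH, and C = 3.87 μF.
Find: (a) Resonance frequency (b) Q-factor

Step 1 — Resonance condition Im(Z)=0 gives ω₀ = 1/√(LC).
Step 2 — ω₀ = 1/√(0.00064·3.87e-06) = 2.009e+04 rad/s.
Step 3 — f₀ = ω₀/(2π) = 3198 Hz.
Step 4 — Series Q: Q = ω₀L/R = 2.009e+04·0.00064/2670 = 0.004816.

(a) f₀ = 3198 Hz  (b) Q = 0.004816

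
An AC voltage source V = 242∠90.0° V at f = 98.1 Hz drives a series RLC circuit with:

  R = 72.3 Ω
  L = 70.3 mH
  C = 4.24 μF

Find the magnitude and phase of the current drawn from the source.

Step 1 — Angular frequency: ω = 2π·f = 2π·98.1 = 616.4 rad/s.
Step 2 — Component impedances:
  R: Z = R = 72.3 Ω
  L: Z = jωL = j·616.4·0.0703 = 0 + j43.33 Ω
  C: Z = 1/(jωC) = -j/(ω·C) = 0 - j382.6 Ω
Step 3 — Series combination: Z_total = R + L + C = 72.3 - j339.3 Ω = 346.9∠-78.0° Ω.
Step 4 — Source phasor: V = 242∠90.0° V = 0 + j242 V.
Step 5 — Ohm's law: I = V / Z_total = (0 + j242) / (72.3 - j339.3) = -0.6822 + j0.1454 A.
Step 6 — Convert to polar: |I| = 0.6976 A, ∠I = 168.0°.

I = 0.6976∠168.0° A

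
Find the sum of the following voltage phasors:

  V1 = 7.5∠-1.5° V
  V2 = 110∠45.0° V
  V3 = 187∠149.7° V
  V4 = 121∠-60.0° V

Step 1 — Convert each phasor to rectangular form:
  V1 = 7.5·(cos(-1.5°) + j·sin(-1.5°)) = 7.497 - j0.1963 V
  V2 = 110·(cos(45.0°) + j·sin(45.0°)) = 77.78 + j77.78 V
  V3 = 187·(cos(149.7°) + j·sin(149.7°)) = -161.5 + j94.35 V
  V4 = 121·(cos(-60.0°) + j·sin(-60.0°)) = 60.5 - j104.8 V
Step 2 — Sum components: V_total = -15.68 + j67.14 V.
Step 3 — Convert to polar: |V_total| = 68.95 V, ∠V_total = 103.1°.

V_total = 68.95∠103.1° V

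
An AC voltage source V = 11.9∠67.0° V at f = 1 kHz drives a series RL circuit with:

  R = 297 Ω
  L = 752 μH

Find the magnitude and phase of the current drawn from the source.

Step 1 — Angular frequency: ω = 2π·f = 2π·1000 = 6283 rad/s.
Step 2 — Component impedances:
  R: Z = R = 297 Ω
  L: Z = jωL = j·6283·0.000752 = 0 + j4.725 Ω
Step 3 — Series combination: Z_total = R + L = 297 + j4.725 Ω = 297∠0.9° Ω.
Step 4 — Source phasor: V = 11.9∠67.0° V = 4.65 + j10.95 V.
Step 5 — Ohm's law: I = V / Z_total = (4.65 + j10.95) / (297 + j4.725) = 0.01624 + j0.03662 A.
Step 6 — Convert to polar: |I| = 0.04006 A, ∠I = 66.1°.

I = 0.04006∠66.1° A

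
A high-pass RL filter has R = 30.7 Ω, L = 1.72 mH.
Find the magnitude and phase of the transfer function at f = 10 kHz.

Step 1 — Angular frequency: ω = 2π·1e+04 = 6.283e+04 rad/s.
Step 2 — Transfer function: H(jω) = jωL/(R + jωL).
Step 3 — Numerator jωL = j·108.1; denominator R + jωL = 30.7 + j108.1.
Step 4 — H = 0.9253 + j0.2629.
Step 5 — Magnitude: |H| = 0.9619 (-0.3 dB); phase: φ = 15.9°.

|H| = 0.9619 (-0.3 dB), φ = 15.9°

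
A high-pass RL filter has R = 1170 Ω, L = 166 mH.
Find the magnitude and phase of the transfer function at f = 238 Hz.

Step 1 — Angular frequency: ω = 2π·238 = 1495 rad/s.
Step 2 — Transfer function: H(jω) = jωL/(R + jωL).
Step 3 — Numerator jωL = j·248.2; denominator R + jωL = 1170 + j248.2.
Step 4 — H = 0.04308 + j0.203.
Step 5 — Magnitude: |H| = 0.2075 (-13.7 dB); phase: φ = 78.0°.

|H| = 0.2075 (-13.7 dB), φ = 78.0°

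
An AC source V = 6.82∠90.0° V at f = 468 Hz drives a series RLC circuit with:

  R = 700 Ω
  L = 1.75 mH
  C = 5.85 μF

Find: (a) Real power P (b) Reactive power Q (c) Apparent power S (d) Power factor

Step 1 — Angular frequency: ω = 2π·f = 2π·468 = 2941 rad/s.
Step 2 — Component impedances:
  R: Z = R = 700 Ω
  L: Z = jωL = j·2941·0.00175 = 0 + j5.146 Ω
  C: Z = 1/(jωC) = -j/(ω·C) = 0 - j58.13 Ω
Step 3 — Series combination: Z_total = R + L + C = 700 - j52.99 Ω = 702∠-4.3° Ω.
Step 4 — Source phasor: V = 6.82∠90.0° V = 0 + j6.82 V.
Step 5 — Current: I = V / Z = -0.0007333 + j0.009687 A = 0.009715∠94.3° A.
Step 6 — Complex power: S = V·I* = 0.06607 - j0.005001 VA.
Step 7 — Real power: P = Re(S) = 0.06607 W.
Step 8 — Reactive power: Q = Im(S) = -0.005001 VAR.
Step 9 — Apparent power: |S| = 0.06626 VA.
Step 10 — Power factor: PF = P/|S| = 0.9971 (leading).

(a) P = 0.06607 W  (b) Q = -0.005001 VAR  (c) S = 0.06626 VA  (d) PF = 0.9971 (leading)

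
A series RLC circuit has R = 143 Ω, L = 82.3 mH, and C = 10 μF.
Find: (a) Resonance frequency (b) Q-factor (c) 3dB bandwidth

Step 1 — Resonance condition Im(Z)=0 gives ω₀ = 1/√(LC).
Step 2 — ω₀ = 1/√(0.0823·1e-05) = 1102 rad/s.
Step 3 — f₀ = ω₀/(2π) = 175.4 Hz.
Step 4 — Series Q: Q = ω₀L/R = 1102·0.0823/143 = 0.6344.
Step 5 — 3dB bandwidth: Δω = ω₀/Q = 1738 rad/s; BW = Δω/(2π) = 276.5 Hz.

(a) f₀ = 175.4 Hz  (b) Q = 0.6344  (c) BW = 276.5 Hz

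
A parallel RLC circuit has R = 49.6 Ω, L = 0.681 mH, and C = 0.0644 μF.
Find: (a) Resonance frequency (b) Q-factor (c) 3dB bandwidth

Step 1 — Resonance: ω₀ = 1/√(LC) = 1/√(0.000681·6.44e-08) = 1.51e+05 rad/s.
Step 2 — f₀ = ω₀/(2π) = 2.403e+04 Hz.
Step 3 — Parallel Q: Q = R/(ω₀L) = 49.6/(1.51e+05·0.000681) = 0.4823.
Step 4 — Bandwidth: Δω = ω₀/Q = 3.131e+05 rad/s; BW = Δω/(2π) = 4.983e+04 Hz.

(a) f₀ = 2.403e+04 Hz  (b) Q = 0.4823  (c) BW = 4.983e+04 Hz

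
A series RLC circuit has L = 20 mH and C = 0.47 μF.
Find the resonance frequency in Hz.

Step 1 — Resonance condition Im(Z)=0 gives ω₀ = 1/√(LC).
Step 2 — ω₀ = 1/√(0.02·4.7e-07) = 1.031e+04 rad/s.
Step 3 — f₀ = ω₀/(2π) = 1642 Hz.

f₀ = 1642 Hz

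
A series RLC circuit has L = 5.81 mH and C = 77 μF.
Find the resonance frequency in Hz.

Step 1 — Resonance condition Im(Z)=0 gives ω₀ = 1/√(LC).
Step 2 — ω₀ = 1/√(0.00581·7.7e-05) = 1495 rad/s.
Step 3 — f₀ = ω₀/(2π) = 238 Hz.

f₀ = 238 Hz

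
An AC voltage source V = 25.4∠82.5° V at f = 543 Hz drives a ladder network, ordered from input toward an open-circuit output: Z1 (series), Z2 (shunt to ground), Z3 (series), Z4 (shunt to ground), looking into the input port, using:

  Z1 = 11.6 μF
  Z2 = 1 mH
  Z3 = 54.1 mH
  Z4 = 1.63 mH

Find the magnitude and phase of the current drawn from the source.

Step 1 — Angular frequency: ω = 2π·f = 2π·543 = 3412 rad/s.
Step 2 — Component impedances:
  Z1: Z = 1/(jωC) = -j/(ω·C) = 0 - j25.27 Ω
  Z2: Z = jωL = j·3412·0.001 = 0 + j3.412 Ω
  Z3: Z = jωL = j·3412·0.0541 = 0 + j184.6 Ω
  Z4: Z = jωL = j·3412·0.00163 = 0 + j5.561 Ω
Step 3 — Ladder network (open output): work backward from the far end, alternating series and parallel combinations. Z_in = 0 - j21.92 Ω = 21.92∠-90.0° Ω.
Step 4 — Source phasor: V = 25.4∠82.5° V = 3.315 + j25.18 V.
Step 5 — Ohm's law: I = V / Z_total = (3.315 + j25.18) / (0 - j21.92) = -1.149 + j0.1513 A.
Step 6 — Convert to polar: |I| = 1.159 A, ∠I = 172.5°.

I = 1.159∠172.5° A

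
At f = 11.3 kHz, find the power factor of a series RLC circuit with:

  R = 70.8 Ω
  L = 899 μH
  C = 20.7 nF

Step 1 — Angular frequency: ω = 2π·f = 2π·1.13e+04 = 7.1e+04 rad/s.
Step 2 — Component impedances:
  R: Z = R = 70.8 Ω
  L: Z = jωL = j·7.1e+04·0.000899 = 0 + j63.83 Ω
  C: Z = 1/(jωC) = -j/(ω·C) = 0 - j680.4 Ω
Step 3 — Series combination: Z_total = R + L + C = 70.8 - j616.6 Ω = 620.6∠-83.4° Ω.
Step 4 — Power factor: PF = cos(φ) = Re(Z)/|Z| = 70.8/620.6 = 0.1141.
Step 5 — Type: Im(Z) = -616.6 ⇒ leading (phase φ = -83.4°).

PF = 0.1141 (leading, φ = -83.4°)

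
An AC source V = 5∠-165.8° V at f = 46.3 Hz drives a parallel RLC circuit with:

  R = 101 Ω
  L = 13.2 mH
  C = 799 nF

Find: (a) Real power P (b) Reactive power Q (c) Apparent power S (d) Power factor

Step 1 — Angular frequency: ω = 2π·f = 2π·46.3 = 290.9 rad/s.
Step 2 — Component impedances:
  R: Z = R = 101 Ω
  L: Z = jωL = j·290.9·0.0132 = 0 + j3.84 Ω
  C: Z = 1/(jωC) = -j/(ω·C) = 0 - j4302 Ω
Step 3 — Parallel combination: 1/Z_total = 1/R + 1/L + 1/C; Z_total = 0.146 + j3.838 Ω = 3.841∠87.8° Ω.
Step 4 — Source phasor: V = 5∠-165.8° V = -4.847 - j1.227 V.
Step 5 — Current: I = V / Z = -0.3671 + j1.249 A = 1.302∠106.4° A.
Step 6 — Complex power: S = V·I* = 0.2475 + j6.505 VA.
Step 7 — Real power: P = Re(S) = 0.2475 W.
Step 8 — Reactive power: Q = Im(S) = 6.505 VAR.
Step 9 — Apparent power: |S| = 6.509 VA.
Step 10 — Power factor: PF = P/|S| = 0.03803 (lagging).

(a) P = 0.2475 W  (b) Q = 6.505 VAR  (c) S = 6.509 VA  (d) PF = 0.03803 (lagging)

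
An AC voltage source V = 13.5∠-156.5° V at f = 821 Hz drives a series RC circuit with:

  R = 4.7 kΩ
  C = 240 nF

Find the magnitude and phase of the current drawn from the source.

Step 1 — Angular frequency: ω = 2π·f = 2π·821 = 5158 rad/s.
Step 2 — Component impedances:
  R: Z = R = 4700 Ω
  C: Z = 1/(jωC) = -j/(ω·C) = 0 - j807.7 Ω
Step 3 — Series combination: Z_total = R + C = 4700 - j807.7 Ω = 4769∠-9.8° Ω.
Step 4 — Source phasor: V = 13.5∠-156.5° V = -12.38 - j5.383 V.
Step 5 — Ohm's law: I = V / Z_total = (-12.38 - j5.383) / (4700 - j807.7) = -0.002367 - j0.001552 A.
Step 6 — Convert to polar: |I| = 0.002831 A, ∠I = -146.7°.

I = 0.002831∠-146.7° A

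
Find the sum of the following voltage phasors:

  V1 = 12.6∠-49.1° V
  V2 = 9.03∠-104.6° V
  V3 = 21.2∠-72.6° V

Step 1 — Convert each phasor to rectangular form:
  V1 = 12.6·(cos(-49.1°) + j·sin(-49.1°)) = 8.25 - j9.524 V
  V2 = 9.03·(cos(-104.6°) + j·sin(-104.6°)) = -2.276 - j8.738 V
  V3 = 21.2·(cos(-72.6°) + j·sin(-72.6°)) = 6.34 - j20.23 V
Step 2 — Sum components: V_total = 12.31 - j38.49 V.
Step 3 — Convert to polar: |V_total| = 40.41 V, ∠V_total = -72.3°.

V_total = 40.41∠-72.3° V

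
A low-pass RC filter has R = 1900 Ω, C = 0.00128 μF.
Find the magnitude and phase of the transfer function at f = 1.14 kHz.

Step 1 — Angular frequency: ω = 2π·1140 = 7163 rad/s.
Step 2 — Transfer function: H(jω) = 1/(1 + jωRC).
Step 3 — Denominator: 1 + jωRC = 1 + j·7163·1900·1.28e-09 = 1 + j0.01742.
Step 4 — H = 0.9997 - j0.01741.
Step 5 — Magnitude: |H| = 0.9998 (-0.0 dB); phase: φ = -1.0°.

|H| = 0.9998 (-0.0 dB), φ = -1.0°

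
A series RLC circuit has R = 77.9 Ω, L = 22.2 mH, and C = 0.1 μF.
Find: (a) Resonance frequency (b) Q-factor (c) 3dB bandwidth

Step 1 — Resonance condition Im(Z)=0 gives ω₀ = 1/√(LC).
Step 2 — ω₀ = 1/√(0.0222·1e-07) = 2.122e+04 rad/s.
Step 3 — f₀ = ω₀/(2π) = 3378 Hz.
Step 4 — Series Q: Q = ω₀L/R = 2.122e+04·0.0222/77.9 = 6.048.
Step 5 — 3dB bandwidth: Δω = ω₀/Q = 3509 rad/s; BW = Δω/(2π) = 558.5 Hz.

(a) f₀ = 3378 Hz  (b) Q = 6.048  (c) BW = 558.5 Hz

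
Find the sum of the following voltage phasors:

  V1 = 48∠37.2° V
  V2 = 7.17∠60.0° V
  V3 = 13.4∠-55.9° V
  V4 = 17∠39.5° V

Step 1 — Convert each phasor to rectangular form:
  V1 = 48·(cos(37.2°) + j·sin(37.2°)) = 38.23 + j29.02 V
  V2 = 7.17·(cos(60.0°) + j·sin(60.0°)) = 3.585 + j6.209 V
  V3 = 13.4·(cos(-55.9°) + j·sin(-55.9°)) = 7.513 - j11.1 V
  V4 = 17·(cos(39.5°) + j·sin(39.5°)) = 13.12 + j10.81 V
Step 2 — Sum components: V_total = 62.45 + j34.95 V.
Step 3 — Convert to polar: |V_total| = 71.56 V, ∠V_total = 29.2°.

V_total = 71.56∠29.2° V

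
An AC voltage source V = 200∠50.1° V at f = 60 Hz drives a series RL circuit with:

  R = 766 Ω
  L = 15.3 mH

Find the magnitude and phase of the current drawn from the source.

Step 1 — Angular frequency: ω = 2π·f = 2π·60 = 377 rad/s.
Step 2 — Component impedances:
  R: Z = R = 766 Ω
  L: Z = jωL = j·377·0.0153 = 0 + j5.768 Ω
Step 3 — Series combination: Z_total = R + L = 766 + j5.768 Ω = 766∠0.4° Ω.
Step 4 — Source phasor: V = 200∠50.1° V = 128.3 + j153.4 V.
Step 5 — Ohm's law: I = V / Z_total = (128.3 + j153.4) / (766 + j5.768) = 0.169 + j0.199 A.
Step 6 — Convert to polar: |I| = 0.2611 A, ∠I = 49.7°.

I = 0.2611∠49.7° A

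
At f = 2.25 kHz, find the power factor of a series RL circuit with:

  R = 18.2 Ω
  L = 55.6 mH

Step 1 — Angular frequency: ω = 2π·f = 2π·2250 = 1.414e+04 rad/s.
Step 2 — Component impedances:
  R: Z = R = 18.2 Ω
  L: Z = jωL = j·1.414e+04·0.0556 = 0 + j786 Ω
Step 3 — Series combination: Z_total = R + L = 18.2 + j786 Ω = 786.2∠88.7° Ω.
Step 4 — Power factor: PF = cos(φ) = Re(Z)/|Z| = 18.2/786.2 = 0.02315.
Step 5 — Type: Im(Z) = 786 ⇒ lagging (phase φ = 88.7°).

PF = 0.02315 (lagging, φ = 88.7°)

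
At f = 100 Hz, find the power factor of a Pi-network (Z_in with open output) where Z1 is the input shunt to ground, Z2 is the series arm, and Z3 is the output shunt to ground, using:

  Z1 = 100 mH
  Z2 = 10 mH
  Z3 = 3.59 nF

Step 1 — Angular frequency: ω = 2π·f = 2π·100 = 628.3 rad/s.
Step 2 — Component impedances:
  Z1: Z = jωL = j·628.3·0.1 = 0 + j62.83 Ω
  Z2: Z = jωL = j·628.3·0.01 = 0 + j6.283 Ω
  Z3: Z = 1/(jωC) = -j/(ω·C) = 0 - j4.433e+05 Ω
Step 3 — With open output, the series arm Z2 and the output shunt Z3 appear in series to ground: Z2 + Z3 = 0 - j4.433e+05 Ω.
Step 4 — Parallel with input shunt Z1: Z_in = Z1 || (Z2 + Z3) = 0 + j62.84 Ω = 62.84∠90.0° Ω.
Step 5 — Power factor: PF = cos(φ) = Re(Z)/|Z| = -0/62.84 = -0.
Step 6 — Type: Im(Z) = 62.84 ⇒ lagging (phase φ = 90.0°).

PF = -0 (lagging, φ = 90.0°)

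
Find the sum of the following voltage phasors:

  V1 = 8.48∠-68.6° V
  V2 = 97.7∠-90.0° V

Step 1 — Convert each phasor to rectangular form:
  V1 = 8.48·(cos(-68.6°) + j·sin(-68.6°)) = 3.094 - j7.895 V
  V2 = 97.7·(cos(-90.0°) + j·sin(-90.0°)) = 0 - j97.7 V
Step 2 — Sum components: V_total = 3.094 - j105.6 V.
Step 3 — Convert to polar: |V_total| = 105.6 V, ∠V_total = -88.3°.

V_total = 105.6∠-88.3° V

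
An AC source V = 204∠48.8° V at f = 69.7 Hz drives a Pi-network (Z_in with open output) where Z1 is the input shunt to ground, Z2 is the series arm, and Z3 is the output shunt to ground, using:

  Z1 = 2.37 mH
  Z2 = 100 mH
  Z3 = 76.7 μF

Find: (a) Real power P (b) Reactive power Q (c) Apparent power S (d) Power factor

Step 1 — Angular frequency: ω = 2π·f = 2π·69.7 = 437.9 rad/s.
Step 2 — Component impedances:
  Z1: Z = jωL = j·437.9·0.00237 = 0 + j1.038 Ω
  Z2: Z = jωL = j·437.9·0.1 = 0 + j43.79 Ω
  Z3: Z = 1/(jωC) = -j/(ω·C) = 0 - j29.77 Ω
Step 3 — With open output, the series arm Z2 and the output shunt Z3 appear in series to ground: Z2 + Z3 = 0 + j14.02 Ω.
Step 4 — Parallel with input shunt Z1: Z_in = Z1 || (Z2 + Z3) = 0 + j0.9664 Ω = 0.9664∠90.0° Ω.
Step 5 — Source phasor: V = 204∠48.8° V = 134.4 + j153.5 V.
Step 6 — Current: I = V / Z = 158.8 - j139 A = 211.1∠-41.2° A.
Step 7 — Complex power: S = V·I* = 0 + j4.306e+04 VA.
Step 8 — Real power: P = Re(S) = 0 W.
Step 9 — Reactive power: Q = Im(S) = 4.306e+04 VAR.
Step 10 — Apparent power: |S| = 4.306e+04 VA.
Step 11 — Power factor: PF = P/|S| = 0 (lagging).

(a) P = 0 W  (b) Q = 4.306e+04 VAR  (c) S = 4.306e+04 VA  (d) PF = 0 (lagging)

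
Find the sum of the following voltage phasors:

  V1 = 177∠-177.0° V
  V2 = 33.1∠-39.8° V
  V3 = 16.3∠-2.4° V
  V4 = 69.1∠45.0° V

Step 1 — Convert each phasor to rectangular form:
  V1 = 177·(cos(-177.0°) + j·sin(-177.0°)) = -176.8 - j9.263 V
  V2 = 33.1·(cos(-39.8°) + j·sin(-39.8°)) = 25.43 - j21.19 V
  V3 = 16.3·(cos(-2.4°) + j·sin(-2.4°)) = 16.29 - j0.6826 V
  V4 = 69.1·(cos(45.0°) + j·sin(45.0°)) = 48.86 + j48.86 V
Step 2 — Sum components: V_total = -86.18 + j17.73 V.
Step 3 — Convert to polar: |V_total| = 87.98 V, ∠V_total = 168.4°.

V_total = 87.98∠168.4° V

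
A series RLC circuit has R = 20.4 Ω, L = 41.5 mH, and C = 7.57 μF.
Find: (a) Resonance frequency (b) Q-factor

Step 1 — Resonance condition Im(Z)=0 gives ω₀ = 1/√(LC).
Step 2 — ω₀ = 1/√(0.0415·7.57e-06) = 1784 rad/s.
Step 3 — f₀ = ω₀/(2π) = 284 Hz.
Step 4 — Series Q: Q = ω₀L/R = 1784·0.0415/20.4 = 3.629.

(a) f₀ = 284 Hz  (b) Q = 3.629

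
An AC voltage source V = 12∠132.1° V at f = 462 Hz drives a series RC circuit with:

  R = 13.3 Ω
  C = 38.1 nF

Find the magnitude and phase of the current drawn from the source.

Step 1 — Angular frequency: ω = 2π·f = 2π·462 = 2903 rad/s.
Step 2 — Component impedances:
  R: Z = R = 13.3 Ω
  C: Z = 1/(jωC) = -j/(ω·C) = 0 - j9042 Ω
Step 3 — Series combination: Z_total = R + C = 13.3 - j9042 Ω = 9042∠-89.9° Ω.
Step 4 — Source phasor: V = 12∠132.1° V = -8.045 + j8.904 V.
Step 5 — Ohm's law: I = V / Z_total = (-8.045 + j8.904) / (13.3 - j9042) = -0.000986 - j0.0008883 A.
Step 6 — Convert to polar: |I| = 0.001327 A, ∠I = -138.0°.

I = 0.001327∠-138.0° A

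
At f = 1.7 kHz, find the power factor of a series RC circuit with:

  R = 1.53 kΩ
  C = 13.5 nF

Step 1 — Angular frequency: ω = 2π·f = 2π·1700 = 1.068e+04 rad/s.
Step 2 — Component impedances:
  R: Z = R = 1530 Ω
  C: Z = 1/(jωC) = -j/(ω·C) = 0 - j6935 Ω
Step 3 — Series combination: Z_total = R + C = 1530 - j6935 Ω = 7102∠-77.6° Ω.
Step 4 — Power factor: PF = cos(φ) = Re(Z)/|Z| = 1530/7102 = 0.2154.
Step 5 — Type: Im(Z) = -6935 ⇒ leading (phase φ = -77.6°).

PF = 0.2154 (leading, φ = -77.6°)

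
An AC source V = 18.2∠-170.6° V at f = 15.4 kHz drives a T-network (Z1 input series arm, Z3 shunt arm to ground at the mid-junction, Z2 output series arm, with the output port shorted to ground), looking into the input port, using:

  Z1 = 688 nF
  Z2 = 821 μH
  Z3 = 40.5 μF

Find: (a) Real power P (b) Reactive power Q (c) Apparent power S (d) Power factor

Step 1 — Angular frequency: ω = 2π·f = 2π·1.54e+04 = 9.676e+04 rad/s.
Step 2 — Component impedances:
  Z1: Z = 1/(jωC) = -j/(ω·C) = 0 - j15.02 Ω
  Z2: Z = jωL = j·9.676e+04·0.000821 = 0 + j79.44 Ω
  Z3: Z = 1/(jωC) = -j/(ω·C) = 0 - j0.2552 Ω
Step 3 — With the output port shorted to ground, the output series arm Z2 runs from the junction to ground; the shunt arm Z3 also runs from the junction to ground. They appear in parallel: Z3 || Z2 = 0 - j0.256 Ω.
Step 4 — Series with input arm Z1: Z_in = Z1 + (Z3 || Z2) = 0 - j15.28 Ω = 15.28∠-90.0° Ω.
Step 5 — Source phasor: V = 18.2∠-170.6° V = -17.96 - j2.973 V.
Step 6 — Current: I = V / Z = 0.1946 - j1.175 A = 1.191∠-80.6° A.
Step 7 — Complex power: S = V·I* = 0 - j21.68 VA.
Step 8 — Real power: P = Re(S) = 0 W.
Step 9 — Reactive power: Q = Im(S) = -21.68 VAR.
Step 10 — Apparent power: |S| = 21.68 VA.
Step 11 — Power factor: PF = P/|S| = 0 (leading).

(a) P = 0 W  (b) Q = -21.68 VAR  (c) S = 21.68 VA  (d) PF = 0 (leading)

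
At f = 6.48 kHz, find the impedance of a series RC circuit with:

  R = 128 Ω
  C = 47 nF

Step 1 — Angular frequency: ω = 2π·f = 2π·6480 = 4.072e+04 rad/s.
Step 2 — Component impedances:
  R: Z = R = 128 Ω
  C: Z = 1/(jωC) = -j/(ω·C) = 0 - j522.6 Ω
Step 3 — Series combination: Z_total = R + C = 128 - j522.6 Ω = 538∠-76.2° Ω.

Z = 128 - j522.6 Ω = 538∠-76.2° Ω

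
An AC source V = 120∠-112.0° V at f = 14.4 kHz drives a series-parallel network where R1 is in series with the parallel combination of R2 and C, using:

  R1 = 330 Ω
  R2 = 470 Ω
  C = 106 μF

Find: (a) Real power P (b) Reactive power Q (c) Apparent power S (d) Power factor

Step 1 — Angular frequency: ω = 2π·f = 2π·1.44e+04 = 9.048e+04 rad/s.
Step 2 — Component impedances:
  R1: Z = R = 330 Ω
  R2: Z = R = 470 Ω
  C: Z = 1/(jωC) = -j/(ω·C) = 0 - j0.1043 Ω
Step 3 — Parallel branch: R2 || C = 1/(1/R2 + 1/C) = 2.313e-05 - j0.1043 Ω.
Step 4 — Series with R1: Z_total = R1 + (R2 || C) = 330 - j0.1043 Ω = 330∠-0.0° Ω.
Step 5 — Source phasor: V = 120∠-112.0° V = -44.95 - j111.3 V.
Step 6 — Current: I = V / Z = -0.1361 - j0.3372 A = 0.3636∠-112.0° A.
Step 7 — Complex power: S = V·I* = 43.64 - j0.01379 VA.
Step 8 — Real power: P = Re(S) = 43.64 W.
Step 9 — Reactive power: Q = Im(S) = -0.01379 VAR.
Step 10 — Apparent power: |S| = 43.64 VA.
Step 11 — Power factor: PF = P/|S| = 1 (leading).

(a) P = 43.64 W  (b) Q = -0.01379 VAR  (c) S = 43.64 VA  (d) PF = 1 (leading)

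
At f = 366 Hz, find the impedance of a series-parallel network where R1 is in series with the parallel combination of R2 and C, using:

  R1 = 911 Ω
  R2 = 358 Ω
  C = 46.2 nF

Step 1 — Angular frequency: ω = 2π·f = 2π·366 = 2300 rad/s.
Step 2 — Component impedances:
  R1: Z = R = 911 Ω
  R2: Z = R = 358 Ω
  C: Z = 1/(jωC) = -j/(ω·C) = 0 - j9412 Ω
Step 3 — Parallel branch: R2 || C = 1/(1/R2 + 1/C) = 357.5 - j13.6 Ω.
Step 4 — Series with R1: Z_total = R1 + (R2 || C) = 1268 - j13.6 Ω = 1269∠-0.6° Ω.

Z = 1268 - j13.6 Ω = 1269∠-0.6° Ω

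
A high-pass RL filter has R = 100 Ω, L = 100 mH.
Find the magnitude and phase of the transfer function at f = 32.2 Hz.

Step 1 — Angular frequency: ω = 2π·32.2 = 202.3 rad/s.
Step 2 — Transfer function: H(jω) = jωL/(R + jωL).
Step 3 — Numerator jωL = j·20.23; denominator R + jωL = 100 + j20.23.
Step 4 — H = 0.03932 + j0.1944.
Step 5 — Magnitude: |H| = 0.1983 (-14.1 dB); phase: φ = 78.6°.

|H| = 0.1983 (-14.1 dB), φ = 78.6°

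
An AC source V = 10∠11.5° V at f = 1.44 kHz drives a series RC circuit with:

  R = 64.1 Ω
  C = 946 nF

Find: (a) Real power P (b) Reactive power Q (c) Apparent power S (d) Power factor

Step 1 — Angular frequency: ω = 2π·f = 2π·1440 = 9048 rad/s.
Step 2 — Component impedances:
  R: Z = R = 64.1 Ω
  C: Z = 1/(jωC) = -j/(ω·C) = 0 - j116.8 Ω
Step 3 — Series combination: Z_total = R + C = 64.1 - j116.8 Ω = 133.3∠-61.2° Ω.
Step 4 — Source phasor: V = 10∠11.5° V = 9.799 + j1.994 V.
Step 5 — Current: I = V / Z = 0.02225 + j0.07166 A = 0.07504∠72.7° A.
Step 6 — Complex power: S = V·I* = 0.3609 - j0.6579 VA.
Step 7 — Real power: P = Re(S) = 0.3609 W.
Step 8 — Reactive power: Q = Im(S) = -0.6579 VAR.
Step 9 — Apparent power: |S| = 0.7504 VA.
Step 10 — Power factor: PF = P/|S| = 0.481 (leading).

(a) P = 0.3609 W  (b) Q = -0.6579 VAR  (c) S = 0.7504 VA  (d) PF = 0.481 (leading)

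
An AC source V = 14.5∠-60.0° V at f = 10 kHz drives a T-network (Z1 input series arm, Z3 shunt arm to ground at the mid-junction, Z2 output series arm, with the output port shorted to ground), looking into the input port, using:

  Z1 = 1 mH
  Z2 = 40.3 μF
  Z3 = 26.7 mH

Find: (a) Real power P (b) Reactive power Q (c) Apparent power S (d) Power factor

Step 1 — Angular frequency: ω = 2π·f = 2π·1e+04 = 6.283e+04 rad/s.
Step 2 — Component impedances:
  Z1: Z = jωL = j·6.283e+04·0.001 = 0 + j62.83 Ω
  Z2: Z = 1/(jωC) = -j/(ω·C) = 0 - j0.3949 Ω
  Z3: Z = jωL = j·6.283e+04·0.0267 = 0 + j1678 Ω
Step 3 — With the output port shorted to ground, the output series arm Z2 runs from the junction to ground; the shunt arm Z3 also runs from the junction to ground. They appear in parallel: Z3 || Z2 = 0 - j0.395 Ω.
Step 4 — Series with input arm Z1: Z_in = Z1 + (Z3 || Z2) = 0 + j62.44 Ω = 62.44∠90.0° Ω.
Step 5 — Source phasor: V = 14.5∠-60.0° V = 7.25 - j12.56 V.
Step 6 — Current: I = V / Z = -0.2011 - j0.1161 A = 0.2322∠-150.0° A.
Step 7 — Complex power: S = V·I* = 0 + j3.367 VA.
Step 8 — Real power: P = Re(S) = 0 W.
Step 9 — Reactive power: Q = Im(S) = 3.367 VAR.
Step 10 — Apparent power: |S| = 3.367 VA.
Step 11 — Power factor: PF = P/|S| = 0 (lagging).

(a) P = 0 W  (b) Q = 3.367 VAR  (c) S = 3.367 VA  (d) PF = 0 (lagging)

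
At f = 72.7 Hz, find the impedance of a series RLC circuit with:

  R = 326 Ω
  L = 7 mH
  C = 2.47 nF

Step 1 — Angular frequency: ω = 2π·f = 2π·72.7 = 456.8 rad/s.
Step 2 — Component impedances:
  R: Z = R = 326 Ω
  L: Z = jωL = j·456.8·0.007 = 0 + j3.198 Ω
  C: Z = 1/(jωC) = -j/(ω·C) = 0 - j8.863e+05 Ω
Step 3 — Series combination: Z_total = R + L + C = 326 - j8.863e+05 Ω = 8.863e+05∠-90.0° Ω.

Z = 326 - j8.863e+05 Ω = 8.863e+05∠-90.0° Ω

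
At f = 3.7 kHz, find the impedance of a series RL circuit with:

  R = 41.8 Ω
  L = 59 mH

Step 1 — Angular frequency: ω = 2π·f = 2π·3700 = 2.325e+04 rad/s.
Step 2 — Component impedances:
  R: Z = R = 41.8 Ω
  L: Z = jωL = j·2.325e+04·0.059 = 0 + j1372 Ω
Step 3 — Series combination: Z_total = R + L = 41.8 + j1372 Ω = 1372∠88.3° Ω.

Z = 41.8 + j1372 Ω = 1372∠88.3° Ω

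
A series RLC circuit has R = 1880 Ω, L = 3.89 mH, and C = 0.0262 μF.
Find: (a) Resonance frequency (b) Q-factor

Step 1 — Resonance condition Im(Z)=0 gives ω₀ = 1/√(LC).
Step 2 — ω₀ = 1/√(0.00389·2.62e-08) = 9.905e+04 rad/s.
Step 3 — f₀ = ω₀/(2π) = 1.577e+04 Hz.
Step 4 — Series Q: Q = ω₀L/R = 9.905e+04·0.00389/1880 = 0.205.

(a) f₀ = 1.577e+04 Hz  (b) Q = 0.205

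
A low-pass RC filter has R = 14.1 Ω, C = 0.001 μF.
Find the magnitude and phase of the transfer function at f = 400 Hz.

Step 1 — Angular frequency: ω = 2π·400 = 2513 rad/s.
Step 2 — Transfer function: H(jω) = 1/(1 + jωRC).
Step 3 — Denominator: 1 + jωRC = 1 + j·2513·14.1·1e-09 = 1 + j3.544e-05.
Step 4 — H = 1 - j3.544e-05.
Step 5 — Magnitude: |H| = 1 (-0.0 dB); phase: φ = -0.0°.

|H| = 1 (-0.0 dB), φ = -0.0°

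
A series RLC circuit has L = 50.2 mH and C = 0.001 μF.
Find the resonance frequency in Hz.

Step 1 — Resonance condition Im(Z)=0 gives ω₀ = 1/√(LC).
Step 2 — ω₀ = 1/√(0.0502·1e-09) = 1.411e+05 rad/s.
Step 3 — f₀ = ω₀/(2π) = 2.246e+04 Hz.

f₀ = 2.246e+04 Hz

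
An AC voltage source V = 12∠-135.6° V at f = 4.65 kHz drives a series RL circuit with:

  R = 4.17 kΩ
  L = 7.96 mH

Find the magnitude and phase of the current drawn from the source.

Step 1 — Angular frequency: ω = 2π·f = 2π·4650 = 2.922e+04 rad/s.
Step 2 — Component impedances:
  R: Z = R = 4170 Ω
  L: Z = jωL = j·2.922e+04·0.00796 = 0 + j232.6 Ω
Step 3 — Series combination: Z_total = R + L = 4170 + j232.6 Ω = 4176∠3.2° Ω.
Step 4 — Source phasor: V = 12∠-135.6° V = -8.574 - j8.396 V.
Step 5 — Ohm's law: I = V / Z_total = (-8.574 - j8.396) / (4170 + j232.6) = -0.002162 - j0.001893 A.
Step 6 — Convert to polar: |I| = 0.002873 A, ∠I = -138.8°.

I = 0.002873∠-138.8° A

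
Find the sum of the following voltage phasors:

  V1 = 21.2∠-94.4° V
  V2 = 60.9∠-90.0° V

Step 1 — Convert each phasor to rectangular form:
  V1 = 21.2·(cos(-94.4°) + j·sin(-94.4°)) = -1.626 - j21.14 V
  V2 = 60.9·(cos(-90.0°) + j·sin(-90.0°)) = 0 - j60.9 V
Step 2 — Sum components: V_total = -1.626 - j82.04 V.
Step 3 — Convert to polar: |V_total| = 82.05 V, ∠V_total = -91.1°.

V_total = 82.05∠-91.1° V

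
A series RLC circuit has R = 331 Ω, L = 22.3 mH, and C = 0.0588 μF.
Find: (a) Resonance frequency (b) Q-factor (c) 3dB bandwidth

Step 1 — Resonance condition Im(Z)=0 gives ω₀ = 1/√(LC).
Step 2 — ω₀ = 1/√(0.0223·5.88e-08) = 2.762e+04 rad/s.
Step 3 — f₀ = ω₀/(2π) = 4395 Hz.
Step 4 — Series Q: Q = ω₀L/R = 2.762e+04·0.0223/331 = 1.861.
Step 5 — 3dB bandwidth: Δω = ω₀/Q = 1.484e+04 rad/s; BW = Δω/(2π) = 2362 Hz.

(a) f₀ = 4395 Hz  (b) Q = 1.861  (c) BW = 2362 Hz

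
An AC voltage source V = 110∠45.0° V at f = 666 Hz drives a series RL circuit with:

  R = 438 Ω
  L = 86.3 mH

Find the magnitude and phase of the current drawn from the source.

Step 1 — Angular frequency: ω = 2π·f = 2π·666 = 4185 rad/s.
Step 2 — Component impedances:
  R: Z = R = 438 Ω
  L: Z = jωL = j·4185·0.0863 = 0 + j361.1 Ω
Step 3 — Series combination: Z_total = R + L = 438 + j361.1 Ω = 567.7∠39.5° Ω.
Step 4 — Source phasor: V = 110∠45.0° V = 77.78 + j77.78 V.
Step 5 — Ohm's law: I = V / Z_total = (77.78 + j77.78) / (438 + j361.1) = 0.1929 + j0.01855 A.
Step 6 — Convert to polar: |I| = 0.1938 A, ∠I = 5.5°.

I = 0.1938∠5.5° A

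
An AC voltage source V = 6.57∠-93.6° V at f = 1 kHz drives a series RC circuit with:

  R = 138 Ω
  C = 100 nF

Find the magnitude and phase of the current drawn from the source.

Step 1 — Angular frequency: ω = 2π·f = 2π·1000 = 6283 rad/s.
Step 2 — Component impedances:
  R: Z = R = 138 Ω
  C: Z = 1/(jωC) = -j/(ω·C) = 0 - j1592 Ω
Step 3 — Series combination: Z_total = R + C = 138 - j1592 Ω = 1598∠-85.0° Ω.
Step 4 — Source phasor: V = 6.57∠-93.6° V = -0.4125 - j6.557 V.
Step 5 — Ohm's law: I = V / Z_total = (-0.4125 - j6.557) / (138 - j1592) = 0.004067 - j0.0006118 A.
Step 6 — Convert to polar: |I| = 0.004113 A, ∠I = -8.6°.

I = 0.004113∠-8.6° A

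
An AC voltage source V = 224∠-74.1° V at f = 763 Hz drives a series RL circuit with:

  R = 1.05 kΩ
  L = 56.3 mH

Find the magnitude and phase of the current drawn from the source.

Step 1 — Angular frequency: ω = 2π·f = 2π·763 = 4794 rad/s.
Step 2 — Component impedances:
  R: Z = R = 1050 Ω
  L: Z = jωL = j·4794·0.0563 = 0 + j269.9 Ω
Step 3 — Series combination: Z_total = R + L = 1050 + j269.9 Ω = 1084∠14.4° Ω.
Step 4 — Source phasor: V = 224∠-74.1° V = 61.37 - j215.4 V.
Step 5 — Ohm's law: I = V / Z_total = (61.37 - j215.4) / (1050 + j269.9) = 0.005351 - j0.2065 A.
Step 6 — Convert to polar: |I| = 0.2066 A, ∠I = -88.5°.

I = 0.2066∠-88.5° A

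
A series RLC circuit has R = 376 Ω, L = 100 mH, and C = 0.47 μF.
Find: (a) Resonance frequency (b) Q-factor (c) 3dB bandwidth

Step 1 — Resonance: ω₀ = 1/√(LC) = 1/√(0.1·4.7e-07) = 4613 rad/s.
Step 2 — f₀ = ω₀/(2π) = 734.1 Hz.
Step 3 — Series Q: Q = ω₀L/R = 4613·0.1/376 = 1.227.
Step 4 — Bandwidth: Δω = ω₀/Q = 3760 rad/s; BW = Δω/(2π) = 598.4 Hz.

(a) f₀ = 734.1 Hz  (b) Q = 1.227  (c) BW = 598.4 Hz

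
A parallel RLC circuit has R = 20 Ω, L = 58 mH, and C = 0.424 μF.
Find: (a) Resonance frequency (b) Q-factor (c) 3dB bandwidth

Step 1 — Resonance: ω₀ = 1/√(LC) = 1/√(0.058·4.24e-07) = 6377 rad/s.
Step 2 — f₀ = ω₀/(2π) = 1015 Hz.
Step 3 — Parallel Q: Q = R/(ω₀L) = 20/(6377·0.058) = 0.05408.
Step 4 — Bandwidth: Δω = ω₀/Q = 1.179e+05 rad/s; BW = Δω/(2π) = 1.877e+04 Hz.

(a) f₀ = 1015 Hz  (b) Q = 0.05408  (c) BW = 1.877e+04 Hz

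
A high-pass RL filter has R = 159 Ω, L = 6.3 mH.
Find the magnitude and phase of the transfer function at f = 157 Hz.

Step 1 — Angular frequency: ω = 2π·157 = 986.5 rad/s.
Step 2 — Transfer function: H(jω) = jωL/(R + jωL).
Step 3 — Numerator jωL = j·6.215; denominator R + jωL = 159 + j6.215.
Step 4 — H = 0.001525 + j0.03903.
Step 5 — Magnitude: |H| = 0.03906 (-28.2 dB); phase: φ = 87.8°.

|H| = 0.03906 (-28.2 dB), φ = 87.8°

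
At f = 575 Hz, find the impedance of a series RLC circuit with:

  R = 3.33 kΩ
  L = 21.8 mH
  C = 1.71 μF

Step 1 — Angular frequency: ω = 2π·f = 2π·575 = 3613 rad/s.
Step 2 — Component impedances:
  R: Z = R = 3330 Ω
  L: Z = jωL = j·3613·0.0218 = 0 + j78.76 Ω
  C: Z = 1/(jωC) = -j/(ω·C) = 0 - j161.9 Ω
Step 3 — Series combination: Z_total = R + L + C = 3330 - j83.11 Ω = 3331∠-1.4° Ω.

Z = 3330 - j83.11 Ω = 3331∠-1.4° Ω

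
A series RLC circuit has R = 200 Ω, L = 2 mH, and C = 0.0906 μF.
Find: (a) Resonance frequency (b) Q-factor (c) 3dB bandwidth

Step 1 — Resonance: ω₀ = 1/√(LC) = 1/√(0.002·9.06e-08) = 7.429e+04 rad/s.
Step 2 — f₀ = ω₀/(2π) = 1.182e+04 Hz.
Step 3 — Series Q: Q = ω₀L/R = 7.429e+04·0.002/200 = 0.7429.
Step 4 — Bandwidth: Δω = ω₀/Q = 1e+05 rad/s; BW = Δω/(2π) = 1.592e+04 Hz.

(a) f₀ = 1.182e+04 Hz  (b) Q = 0.7429  (c) BW = 1.592e+04 Hz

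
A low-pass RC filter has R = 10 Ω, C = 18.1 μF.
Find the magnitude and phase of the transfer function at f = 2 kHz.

Step 1 — Angular frequency: ω = 2π·2000 = 1.257e+04 rad/s.
Step 2 — Transfer function: H(jω) = 1/(1 + jωRC).
Step 3 — Denominator: 1 + jωRC = 1 + j·1.257e+04·10·1.81e-05 = 1 + j2.275.
Step 4 — H = 0.162 - j0.3684.
Step 5 — Magnitude: |H| = 0.4025 (-7.9 dB); phase: φ = -66.3°.

|H| = 0.4025 (-7.9 dB), φ = -66.3°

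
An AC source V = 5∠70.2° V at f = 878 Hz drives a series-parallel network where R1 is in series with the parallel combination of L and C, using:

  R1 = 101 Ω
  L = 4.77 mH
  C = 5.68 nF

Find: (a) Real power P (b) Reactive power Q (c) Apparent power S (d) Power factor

Step 1 — Angular frequency: ω = 2π·f = 2π·878 = 5517 rad/s.
Step 2 — Component impedances:
  R1: Z = R = 101 Ω
  L: Z = jωL = j·5517·0.00477 = 0 + j26.31 Ω
  C: Z = 1/(jωC) = -j/(ω·C) = 0 - j3.191e+04 Ω
Step 3 — Parallel branch: L || C = 1/(1/L + 1/C) = 0 + j26.34 Ω.
Step 4 — Series with R1: Z_total = R1 + (L || C) = 101 + j26.34 Ω = 104.4∠14.6° Ω.
Step 5 — Source phasor: V = 5∠70.2° V = 1.694 + j4.704 V.
Step 6 — Current: I = V / Z = 0.02707 + j0.03952 A = 0.0479∠55.6° A.
Step 7 — Complex power: S = V·I* = 0.2318 + j0.06043 VA.
Step 8 — Real power: P = Re(S) = 0.2318 W.
Step 9 — Reactive power: Q = Im(S) = 0.06043 VAR.
Step 10 — Apparent power: |S| = 0.2395 VA.
Step 11 — Power factor: PF = P/|S| = 0.9676 (lagging).

(a) P = 0.2318 W  (b) Q = 0.06043 VAR  (c) S = 0.2395 VA  (d) PF = 0.9676 (lagging)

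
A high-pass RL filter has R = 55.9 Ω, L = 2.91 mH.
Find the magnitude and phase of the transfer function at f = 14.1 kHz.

Step 1 — Angular frequency: ω = 2π·1.41e+04 = 8.859e+04 rad/s.
Step 2 — Transfer function: H(jω) = jωL/(R + jωL).
Step 3 — Numerator jωL = j·257.8; denominator R + jωL = 55.9 + j257.8.
Step 4 — H = 0.9551 + j0.2071.
Step 5 — Magnitude: |H| = 0.9773 (-0.2 dB); phase: φ = 12.2°.

|H| = 0.9773 (-0.2 dB), φ = 12.2°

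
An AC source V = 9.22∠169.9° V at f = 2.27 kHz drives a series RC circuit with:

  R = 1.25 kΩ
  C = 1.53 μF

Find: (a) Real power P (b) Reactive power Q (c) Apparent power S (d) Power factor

Step 1 — Angular frequency: ω = 2π·f = 2π·2270 = 1.426e+04 rad/s.
Step 2 — Component impedances:
  R: Z = R = 1250 Ω
  C: Z = 1/(jωC) = -j/(ω·C) = 0 - j45.83 Ω
Step 3 — Series combination: Z_total = R + C = 1250 - j45.83 Ω = 1251∠-2.1° Ω.
Step 4 — Source phasor: V = 9.22∠169.9° V = -9.077 + j1.617 V.
Step 5 — Current: I = V / Z = -0.007299 + j0.001026 A = 0.007371∠172.0° A.
Step 6 — Complex power: S = V·I* = 0.06792 - j0.00249 VA.
Step 7 — Real power: P = Re(S) = 0.06792 W.
Step 8 — Reactive power: Q = Im(S) = -0.00249 VAR.
Step 9 — Apparent power: |S| = 0.06796 VA.
Step 10 — Power factor: PF = P/|S| = 0.9993 (leading).

(a) P = 0.06792 W  (b) Q = -0.00249 VAR  (c) S = 0.06796 VA  (d) PF = 0.9993 (leading)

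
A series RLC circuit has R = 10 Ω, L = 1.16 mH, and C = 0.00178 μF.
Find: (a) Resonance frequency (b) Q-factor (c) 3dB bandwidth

Step 1 — Resonance: ω₀ = 1/√(LC) = 1/√(0.00116·1.78e-09) = 6.959e+05 rad/s.
Step 2 — f₀ = ω₀/(2π) = 1.108e+05 Hz.
Step 3 — Series Q: Q = ω₀L/R = 6.959e+05·0.00116/10 = 80.73.
Step 4 — Bandwidth: Δω = ω₀/Q = 8621 rad/s; BW = Δω/(2π) = 1372 Hz.

(a) f₀ = 1.108e+05 Hz  (b) Q = 80.73  (c) BW = 1372 Hz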